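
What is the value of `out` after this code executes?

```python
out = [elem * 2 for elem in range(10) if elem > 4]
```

Let's trace through this code step by step.

Initialize: out = [elem * 2 for elem in range(10) if elem > 4]

After execution: out = [10, 12, 14, 16, 18]
[10, 12, 14, 16, 18]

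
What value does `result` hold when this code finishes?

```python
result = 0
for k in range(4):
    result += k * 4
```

Let's trace through this code step by step.

Initialize: result = 0
Entering loop: for k in range(4):

After execution: result = 24
24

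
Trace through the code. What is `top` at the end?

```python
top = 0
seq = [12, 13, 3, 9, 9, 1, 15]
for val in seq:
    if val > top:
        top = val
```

Let's trace through this code step by step.

Initialize: top = 0
Initialize: seq = [12, 13, 3, 9, 9, 1, 15]
Entering loop: for val in seq:

After execution: top = 15
15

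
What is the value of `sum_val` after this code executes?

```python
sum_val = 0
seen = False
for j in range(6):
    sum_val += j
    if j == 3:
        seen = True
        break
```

Let's trace through this code step by step.

Initialize: sum_val = 0
Initialize: seen = False
Entering loop: for j in range(6):

After execution: sum_val = 6
6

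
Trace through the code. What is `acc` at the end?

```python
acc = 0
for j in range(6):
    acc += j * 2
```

Let's trace through this code step by step.

Initialize: acc = 0
Entering loop: for j in range(6):

After execution: acc = 30
30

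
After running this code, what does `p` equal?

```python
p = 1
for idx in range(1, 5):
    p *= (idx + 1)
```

Let's trace through this code step by step.

Initialize: p = 1
Entering loop: for idx in range(1, 5):

After execution: p = 120
120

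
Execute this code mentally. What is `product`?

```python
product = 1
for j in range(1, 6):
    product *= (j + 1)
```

Let's trace through this code step by step.

Initialize: product = 1
Entering loop: for j in range(1, 6):

After execution: product = 720
720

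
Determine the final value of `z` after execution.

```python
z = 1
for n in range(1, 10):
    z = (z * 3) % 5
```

Let's trace through this code step by step.

Initialize: z = 1
Entering loop: for n in range(1, 10):

After execution: z = 3
3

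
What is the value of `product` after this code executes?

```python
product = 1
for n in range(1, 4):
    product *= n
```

Let's trace through this code step by step.

Initialize: product = 1
Entering loop: for n in range(1, 4):

After execution: product = 6
6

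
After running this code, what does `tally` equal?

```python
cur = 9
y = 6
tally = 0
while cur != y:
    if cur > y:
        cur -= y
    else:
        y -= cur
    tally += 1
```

Let's trace through this code step by step.

Initialize: cur = 9
Initialize: y = 6
Initialize: tally = 0
Entering loop: while cur != y:

After execution: tally = 2
2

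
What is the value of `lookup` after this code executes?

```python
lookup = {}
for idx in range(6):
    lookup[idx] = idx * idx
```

Let's trace through this code step by step.

Initialize: lookup = {}
Entering loop: for idx in range(6):

After execution: lookup = {0: 0, 1: 1, 2: 4, 3: 9, 4: 16, 5: 25}
{0: 0, 1: 1, 2: 4, 3: 9, 4: 16, 5: 25}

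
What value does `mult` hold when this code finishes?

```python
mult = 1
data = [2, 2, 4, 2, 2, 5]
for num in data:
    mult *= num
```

Let's trace through this code step by step.

Initialize: mult = 1
Initialize: data = [2, 2, 4, 2, 2, 5]
Entering loop: for num in data:

After execution: mult = 320
320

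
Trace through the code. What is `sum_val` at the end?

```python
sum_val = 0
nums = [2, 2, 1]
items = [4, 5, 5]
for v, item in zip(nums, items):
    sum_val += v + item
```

Let's trace through this code step by step.

Initialize: sum_val = 0
Initialize: nums = [2, 2, 1]
Initialize: items = [4, 5, 5]
Entering loop: for v, item in zip(nums, items):

After execution: sum_val = 19
19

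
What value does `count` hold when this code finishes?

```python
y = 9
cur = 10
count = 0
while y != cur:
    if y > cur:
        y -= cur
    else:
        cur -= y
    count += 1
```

Let's trace through this code step by step.

Initialize: y = 9
Initialize: cur = 10
Initialize: count = 0
Entering loop: while y != cur:

After execution: count = 9
9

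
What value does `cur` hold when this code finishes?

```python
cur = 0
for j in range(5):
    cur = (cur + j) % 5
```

Let's trace through this code step by step.

Initialize: cur = 0
Entering loop: for j in range(5):

After execution: cur = 0
0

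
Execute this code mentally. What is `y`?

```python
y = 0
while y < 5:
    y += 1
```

Let's trace through this code step by step.

Initialize: y = 0
Entering loop: while y < 5:

After execution: y = 5
5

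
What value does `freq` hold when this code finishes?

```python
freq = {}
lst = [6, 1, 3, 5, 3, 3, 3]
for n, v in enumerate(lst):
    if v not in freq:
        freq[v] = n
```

Let's trace through this code step by step.

Initialize: freq = {}
Initialize: lst = [6, 1, 3, 5, 3, 3, 3]
Entering loop: for n, v in enumerate(lst):

After execution: freq = {6: 0, 1: 1, 3: 2, 5: 3}
{6: 0, 1: 1, 3: 2, 5: 3}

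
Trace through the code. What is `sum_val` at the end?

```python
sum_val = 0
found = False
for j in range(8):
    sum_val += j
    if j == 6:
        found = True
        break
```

Let's trace through this code step by step.

Initialize: sum_val = 0
Initialize: found = False
Entering loop: for j in range(8):

After execution: sum_val = 21
21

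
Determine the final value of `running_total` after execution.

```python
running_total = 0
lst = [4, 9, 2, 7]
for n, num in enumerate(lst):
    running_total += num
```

Let's trace through this code step by step.

Initialize: running_total = 0
Initialize: lst = [4, 9, 2, 7]
Entering loop: for n, num in enumerate(lst):

After execution: running_total = 22
22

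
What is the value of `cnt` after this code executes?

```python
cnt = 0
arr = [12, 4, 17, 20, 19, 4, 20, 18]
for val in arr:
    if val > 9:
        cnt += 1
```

Let's trace through this code step by step.

Initialize: cnt = 0
Initialize: arr = [12, 4, 17, 20, 19, 4, 20, 18]
Entering loop: for val in arr:

After execution: cnt = 6
6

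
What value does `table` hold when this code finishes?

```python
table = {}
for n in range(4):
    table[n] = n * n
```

Let's trace through this code step by step.

Initialize: table = {}
Entering loop: for n in range(4):

After execution: table = {0: 0, 1: 1, 2: 4, 3: 9}
{0: 0, 1: 1, 2: 4, 3: 9}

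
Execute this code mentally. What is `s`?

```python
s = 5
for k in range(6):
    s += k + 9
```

Let's trace through this code step by step.

Initialize: s = 5
Entering loop: for k in range(6):

After execution: s = 74
74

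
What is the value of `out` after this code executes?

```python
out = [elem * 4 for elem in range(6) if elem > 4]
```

Let's trace through this code step by step.

Initialize: out = [elem * 4 for elem in range(6) if elem > 4]

After execution: out = [20]
[20]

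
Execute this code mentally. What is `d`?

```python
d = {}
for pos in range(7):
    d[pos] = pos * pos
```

Let's trace through this code step by step.

Initialize: d = {}
Entering loop: for pos in range(7):

After execution: d = {0: 0, 1: 1, 2: 4, 3: 9, 4: 16, 5: 25, 6: 36}
{0: 0, 1: 1, 2: 4, 3: 9, 4: 16, 5: 25, 6: 36}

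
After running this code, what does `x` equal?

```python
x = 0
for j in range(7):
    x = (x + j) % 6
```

Let's trace through this code step by step.

Initialize: x = 0
Entering loop: for j in range(7):

After execution: x = 3
3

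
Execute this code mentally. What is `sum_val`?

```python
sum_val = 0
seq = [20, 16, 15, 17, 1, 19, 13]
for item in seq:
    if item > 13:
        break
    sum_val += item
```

Let's trace through this code step by step.

Initialize: sum_val = 0
Initialize: seq = [20, 16, 15, 17, 1, 19, 13]
Entering loop: for item in seq:

After execution: sum_val = 0
0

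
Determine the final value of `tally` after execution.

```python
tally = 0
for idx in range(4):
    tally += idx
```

Let's trace through this code step by step.

Initialize: tally = 0
Entering loop: for idx in range(4):

After execution: tally = 6
6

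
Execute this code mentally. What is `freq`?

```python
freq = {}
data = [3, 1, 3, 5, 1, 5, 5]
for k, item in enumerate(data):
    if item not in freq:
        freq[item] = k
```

Let's trace through this code step by step.

Initialize: freq = {}
Initialize: data = [3, 1, 3, 5, 1, 5, 5]
Entering loop: for k, item in enumerate(data):

After execution: freq = {3: 0, 1: 1, 5: 3}
{3: 0, 1: 1, 5: 3}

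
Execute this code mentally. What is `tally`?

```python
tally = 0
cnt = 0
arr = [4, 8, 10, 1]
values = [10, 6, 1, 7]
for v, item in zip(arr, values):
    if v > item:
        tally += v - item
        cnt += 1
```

Let's trace through this code step by step.

Initialize: tally = 0
Initialize: cnt = 0
Initialize: arr = [4, 8, 10, 1]
Initialize: values = [10, 6, 1, 7]
Entering loop: for v, item in zip(arr, values):

After execution: tally = 11
11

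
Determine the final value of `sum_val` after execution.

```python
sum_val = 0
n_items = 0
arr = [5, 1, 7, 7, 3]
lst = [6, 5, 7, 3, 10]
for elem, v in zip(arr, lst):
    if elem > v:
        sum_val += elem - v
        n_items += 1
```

Let's trace through this code step by step.

Initialize: sum_val = 0
Initialize: n_items = 0
Initialize: arr = [5, 1, 7, 7, 3]
Initialize: lst = [6, 5, 7, 3, 10]
Entering loop: for elem, v in zip(arr, lst):

After execution: sum_val = 4
4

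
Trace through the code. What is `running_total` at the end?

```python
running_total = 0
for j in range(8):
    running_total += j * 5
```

Let's trace through this code step by step.

Initialize: running_total = 0
Entering loop: for j in range(8):

After execution: running_total = 140
140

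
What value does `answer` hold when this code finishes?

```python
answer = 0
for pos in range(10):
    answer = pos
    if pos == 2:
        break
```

Let's trace through this code step by step.

Initialize: answer = 0
Entering loop: for pos in range(10):

After execution: answer = 2
2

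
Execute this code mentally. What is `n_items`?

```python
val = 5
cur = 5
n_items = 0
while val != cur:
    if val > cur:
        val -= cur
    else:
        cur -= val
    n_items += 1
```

Let's trace through this code step by step.

Initialize: val = 5
Initialize: cur = 5
Initialize: n_items = 0
Entering loop: while val != cur:

After execution: n_items = 0
0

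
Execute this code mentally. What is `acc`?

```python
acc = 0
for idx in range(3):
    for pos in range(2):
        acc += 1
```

Let's trace through this code step by step.

Initialize: acc = 0
Entering loop: for idx in range(3):

After execution: acc = 6
6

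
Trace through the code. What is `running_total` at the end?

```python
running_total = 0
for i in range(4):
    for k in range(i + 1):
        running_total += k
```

Let's trace through this code step by step.

Initialize: running_total = 0
Entering loop: for i in range(4):

After execution: running_total = 10
10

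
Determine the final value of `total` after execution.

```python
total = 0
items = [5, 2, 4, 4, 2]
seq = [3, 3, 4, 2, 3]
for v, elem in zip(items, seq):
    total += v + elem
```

Let's trace through this code step by step.

Initialize: total = 0
Initialize: items = [5, 2, 4, 4, 2]
Initialize: seq = [3, 3, 4, 2, 3]
Entering loop: for v, elem in zip(items, seq):

After execution: total = 32
32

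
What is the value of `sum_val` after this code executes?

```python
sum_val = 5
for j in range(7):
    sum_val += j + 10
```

Let's trace through this code step by step.

Initialize: sum_val = 5
Entering loop: for j in range(7):

After execution: sum_val = 96
96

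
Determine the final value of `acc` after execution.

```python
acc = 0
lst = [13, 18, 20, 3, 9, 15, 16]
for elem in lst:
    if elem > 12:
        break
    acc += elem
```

Let's trace through this code step by step.

Initialize: acc = 0
Initialize: lst = [13, 18, 20, 3, 9, 15, 16]
Entering loop: for elem in lst:

After execution: acc = 0
0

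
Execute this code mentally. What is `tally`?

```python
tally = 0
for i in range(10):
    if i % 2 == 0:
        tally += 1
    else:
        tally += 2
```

Let's trace through this code step by step.

Initialize: tally = 0
Entering loop: for i in range(10):

After execution: tally = 15
15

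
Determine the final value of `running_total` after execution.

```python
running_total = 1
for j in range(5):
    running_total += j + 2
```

Let's trace through this code step by step.

Initialize: running_total = 1
Entering loop: for j in range(5):

After execution: running_total = 21
21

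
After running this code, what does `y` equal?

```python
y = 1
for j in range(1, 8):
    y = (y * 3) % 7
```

Let's trace through this code step by step.

Initialize: y = 1
Entering loop: for j in range(1, 8):

After execution: y = 3
3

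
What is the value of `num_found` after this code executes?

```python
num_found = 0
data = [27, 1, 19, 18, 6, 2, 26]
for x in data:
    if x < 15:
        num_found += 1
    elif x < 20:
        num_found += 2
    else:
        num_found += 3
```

Let's trace through this code step by step.

Initialize: num_found = 0
Initialize: data = [27, 1, 19, 18, 6, 2, 26]
Entering loop: for x in data:

After execution: num_found = 13
13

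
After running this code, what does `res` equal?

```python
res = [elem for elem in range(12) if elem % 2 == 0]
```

Let's trace through this code step by step.

Initialize: res = [elem for elem in range(12) if elem % 2 == 0]

After execution: res = [0, 2, 4, 6, 8, 10]
[0, 2, 4, 6, 8, 10]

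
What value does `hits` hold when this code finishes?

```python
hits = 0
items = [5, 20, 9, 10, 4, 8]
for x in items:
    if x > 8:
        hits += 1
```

Let's trace through this code step by step.

Initialize: hits = 0
Initialize: items = [5, 20, 9, 10, 4, 8]
Entering loop: for x in items:

After execution: hits = 3
3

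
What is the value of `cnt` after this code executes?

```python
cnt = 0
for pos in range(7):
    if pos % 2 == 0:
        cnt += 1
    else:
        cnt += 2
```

Let's trace through this code step by step.

Initialize: cnt = 0
Entering loop: for pos in range(7):

After execution: cnt = 10
10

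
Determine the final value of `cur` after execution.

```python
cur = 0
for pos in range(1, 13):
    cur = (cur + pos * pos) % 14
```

Let's trace through this code step by step.

Initialize: cur = 0
Entering loop: for pos in range(1, 13):

After execution: cur = 6
6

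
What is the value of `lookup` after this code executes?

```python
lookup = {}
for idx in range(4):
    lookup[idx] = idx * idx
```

Let's trace through this code step by step.

Initialize: lookup = {}
Entering loop: for idx in range(4):

After execution: lookup = {0: 0, 1: 1, 2: 4, 3: 9}
{0: 0, 1: 1, 2: 4, 3: 9}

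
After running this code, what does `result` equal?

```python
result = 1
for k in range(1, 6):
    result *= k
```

Let's trace through this code step by step.

Initialize: result = 1
Entering loop: for k in range(1, 6):

After execution: result = 120
120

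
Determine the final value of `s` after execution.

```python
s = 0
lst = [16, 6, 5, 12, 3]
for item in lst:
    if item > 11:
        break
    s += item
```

Let's trace through this code step by step.

Initialize: s = 0
Initialize: lst = [16, 6, 5, 12, 3]
Entering loop: for item in lst:

After execution: s = 0
0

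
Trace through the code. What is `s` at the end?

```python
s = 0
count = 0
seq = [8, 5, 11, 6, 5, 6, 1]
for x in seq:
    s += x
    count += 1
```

Let's trace through this code step by step.

Initialize: s = 0
Initialize: count = 0
Initialize: seq = [8, 5, 11, 6, 5, 6, 1]
Entering loop: for x in seq:

After execution: s = 42
42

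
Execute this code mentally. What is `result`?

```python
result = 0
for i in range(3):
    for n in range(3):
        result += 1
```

Let's trace through this code step by step.

Initialize: result = 0
Entering loop: for i in range(3):

After execution: result = 9
9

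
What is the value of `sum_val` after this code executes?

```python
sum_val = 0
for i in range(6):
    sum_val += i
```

Let's trace through this code step by step.

Initialize: sum_val = 0
Entering loop: for i in range(6):

After execution: sum_val = 15
15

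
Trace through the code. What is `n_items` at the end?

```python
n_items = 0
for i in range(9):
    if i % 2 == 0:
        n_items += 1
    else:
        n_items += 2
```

Let's trace through this code step by step.

Initialize: n_items = 0
Entering loop: for i in range(9):

After execution: n_items = 13
13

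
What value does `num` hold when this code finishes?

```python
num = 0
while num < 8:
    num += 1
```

Let's trace through this code step by step.

Initialize: num = 0
Entering loop: while num < 8:

After execution: num = 8
8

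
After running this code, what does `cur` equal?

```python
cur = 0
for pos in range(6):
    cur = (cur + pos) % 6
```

Let's trace through this code step by step.

Initialize: cur = 0
Entering loop: for pos in range(6):

After execution: cur = 3
3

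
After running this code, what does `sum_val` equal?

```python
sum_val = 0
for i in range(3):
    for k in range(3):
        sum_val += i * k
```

Let's trace through this code step by step.

Initialize: sum_val = 0
Entering loop: for i in range(3):

After execution: sum_val = 9
9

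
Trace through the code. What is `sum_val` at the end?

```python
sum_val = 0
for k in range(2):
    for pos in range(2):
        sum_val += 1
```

Let's trace through this code step by step.

Initialize: sum_val = 0
Entering loop: for k in range(2):

After execution: sum_val = 4
4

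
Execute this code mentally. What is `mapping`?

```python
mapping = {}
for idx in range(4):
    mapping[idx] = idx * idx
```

Let's trace through this code step by step.

Initialize: mapping = {}
Entering loop: for idx in range(4):

After execution: mapping = {0: 0, 1: 1, 2: 4, 3: 9}
{0: 0, 1: 1, 2: 4, 3: 9}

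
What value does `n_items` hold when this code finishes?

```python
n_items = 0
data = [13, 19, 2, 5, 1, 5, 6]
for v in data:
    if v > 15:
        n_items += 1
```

Let's trace through this code step by step.

Initialize: n_items = 0
Initialize: data = [13, 19, 2, 5, 1, 5, 6]
Entering loop: for v in data:

After execution: n_items = 1
1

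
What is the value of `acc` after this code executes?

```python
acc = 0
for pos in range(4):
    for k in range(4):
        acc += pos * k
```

Let's trace through this code step by step.

Initialize: acc = 0
Entering loop: for pos in range(4):

After execution: acc = 36
36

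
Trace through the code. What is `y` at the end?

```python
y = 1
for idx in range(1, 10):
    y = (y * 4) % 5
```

Let's trace through this code step by step.

Initialize: y = 1
Entering loop: for idx in range(1, 10):

After execution: y = 4
4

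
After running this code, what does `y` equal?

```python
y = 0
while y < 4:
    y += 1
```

Let's trace through this code step by step.

Initialize: y = 0
Entering loop: while y < 4:

After execution: y = 4
4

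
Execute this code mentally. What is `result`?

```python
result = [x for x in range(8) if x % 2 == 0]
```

Let's trace through this code step by step.

Initialize: result = [x for x in range(8) if x % 2 == 0]

After execution: result = [0, 2, 4, 6]
[0, 2, 4, 6]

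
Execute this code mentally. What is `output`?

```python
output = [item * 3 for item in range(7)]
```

Let's trace through this code step by step.

Initialize: output = [item * 3 for item in range(7)]

After execution: output = [0, 3, 6, 9, 12, 15, 18]
[0, 3, 6, 9, 12, 15, 18]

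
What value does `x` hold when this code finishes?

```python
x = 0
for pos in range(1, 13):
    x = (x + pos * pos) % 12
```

Let's trace through this code step by step.

Initialize: x = 0
Entering loop: for pos in range(1, 13):

After execution: x = 2
2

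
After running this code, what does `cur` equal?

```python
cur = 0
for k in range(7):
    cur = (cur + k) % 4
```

Let's trace through this code step by step.

Initialize: cur = 0
Entering loop: for k in range(7):

After execution: cur = 1
1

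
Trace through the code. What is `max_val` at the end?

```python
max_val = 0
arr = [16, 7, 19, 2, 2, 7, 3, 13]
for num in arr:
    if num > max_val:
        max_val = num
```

Let's trace through this code step by step.

Initialize: max_val = 0
Initialize: arr = [16, 7, 19, 2, 2, 7, 3, 13]
Entering loop: for num in arr:

After execution: max_val = 19
19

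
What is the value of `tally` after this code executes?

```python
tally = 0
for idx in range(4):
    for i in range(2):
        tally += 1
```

Let's trace through this code step by step.

Initialize: tally = 0
Entering loop: for idx in range(4):

After execution: tally = 8
8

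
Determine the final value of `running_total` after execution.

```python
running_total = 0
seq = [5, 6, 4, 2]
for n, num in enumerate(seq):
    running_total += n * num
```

Let's trace through this code step by step.

Initialize: running_total = 0
Initialize: seq = [5, 6, 4, 2]
Entering loop: for n, num in enumerate(seq):

After execution: running_total = 20
20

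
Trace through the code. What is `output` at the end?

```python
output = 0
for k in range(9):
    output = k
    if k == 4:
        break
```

Let's trace through this code step by step.

Initialize: output = 0
Entering loop: for k in range(9):

After execution: output = 4
4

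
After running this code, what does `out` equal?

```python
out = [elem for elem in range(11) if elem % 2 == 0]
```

Let's trace through this code step by step.

Initialize: out = [elem for elem in range(11) if elem % 2 == 0]

After execution: out = [0, 2, 4, 6, 8, 10]
[0, 2, 4, 6, 8, 10]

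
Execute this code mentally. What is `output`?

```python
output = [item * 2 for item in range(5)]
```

Let's trace through this code step by step.

Initialize: output = [item * 2 for item in range(5)]

After execution: output = [0, 2, 4, 6, 8]
[0, 2, 4, 6, 8]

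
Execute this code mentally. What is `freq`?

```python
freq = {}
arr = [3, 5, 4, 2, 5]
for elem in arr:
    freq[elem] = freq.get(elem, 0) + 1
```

Let's trace through this code step by step.

Initialize: freq = {}
Initialize: arr = [3, 5, 4, 2, 5]
Entering loop: for elem in arr:

After execution: freq = {3: 1, 5: 2, 4: 1, 2: 1}
{3: 1, 5: 2, 4: 1, 2: 1}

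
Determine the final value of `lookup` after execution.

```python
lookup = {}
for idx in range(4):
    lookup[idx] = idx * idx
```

Let's trace through this code step by step.

Initialize: lookup = {}
Entering loop: for idx in range(4):

After execution: lookup = {0: 0, 1: 1, 2: 4, 3: 9}
{0: 0, 1: 1, 2: 4, 3: 9}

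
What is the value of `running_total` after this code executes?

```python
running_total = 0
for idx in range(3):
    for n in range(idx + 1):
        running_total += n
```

Let's trace through this code step by step.

Initialize: running_total = 0
Entering loop: for idx in range(3):

After execution: running_total = 4
4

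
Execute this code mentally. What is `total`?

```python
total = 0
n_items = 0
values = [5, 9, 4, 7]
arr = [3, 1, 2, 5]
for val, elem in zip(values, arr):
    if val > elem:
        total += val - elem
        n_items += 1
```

Let's trace through this code step by step.

Initialize: total = 0
Initialize: n_items = 0
Initialize: values = [5, 9, 4, 7]
Initialize: arr = [3, 1, 2, 5]
Entering loop: for val, elem in zip(values, arr):

After execution: total = 14
14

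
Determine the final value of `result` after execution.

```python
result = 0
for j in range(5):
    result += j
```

Let's trace through this code step by step.

Initialize: result = 0
Entering loop: for j in range(5):

After execution: result = 10
10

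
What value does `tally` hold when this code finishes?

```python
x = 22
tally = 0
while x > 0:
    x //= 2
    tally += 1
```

Let's trace through this code step by step.

Initialize: x = 22
Initialize: tally = 0
Entering loop: while x > 0:

After execution: tally = 5
5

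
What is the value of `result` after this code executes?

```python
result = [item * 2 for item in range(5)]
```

Let's trace through this code step by step.

Initialize: result = [item * 2 for item in range(5)]

After execution: result = [0, 2, 4, 6, 8]
[0, 2, 4, 6, 8]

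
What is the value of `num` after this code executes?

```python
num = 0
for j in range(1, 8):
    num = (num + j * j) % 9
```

Let's trace through this code step by step.

Initialize: num = 0
Entering loop: for j in range(1, 8):

After execution: num = 5
5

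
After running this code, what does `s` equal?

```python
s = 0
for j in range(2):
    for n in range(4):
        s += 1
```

Let's trace through this code step by step.

Initialize: s = 0
Entering loop: for j in range(2):

After execution: s = 8
8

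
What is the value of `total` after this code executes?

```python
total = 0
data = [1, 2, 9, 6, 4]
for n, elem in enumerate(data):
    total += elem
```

Let's trace through this code step by step.

Initialize: total = 0
Initialize: data = [1, 2, 9, 6, 4]
Entering loop: for n, elem in enumerate(data):

After execution: total = 22
22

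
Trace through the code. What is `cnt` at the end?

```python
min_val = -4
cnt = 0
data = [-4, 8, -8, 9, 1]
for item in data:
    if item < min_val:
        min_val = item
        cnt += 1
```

Let's trace through this code step by step.

Initialize: min_val = -4
Initialize: cnt = 0
Initialize: data = [-4, 8, -8, 9, 1]
Entering loop: for item in data:

After execution: cnt = 1
1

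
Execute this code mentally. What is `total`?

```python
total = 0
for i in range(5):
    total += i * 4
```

Let's trace through this code step by step.

Initialize: total = 0
Entering loop: for i in range(5):

After execution: total = 40
40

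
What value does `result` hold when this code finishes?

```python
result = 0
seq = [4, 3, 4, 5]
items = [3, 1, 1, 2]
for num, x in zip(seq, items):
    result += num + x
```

Let's trace through this code step by step.

Initialize: result = 0
Initialize: seq = [4, 3, 4, 5]
Initialize: items = [3, 1, 1, 2]
Entering loop: for num, x in zip(seq, items):

After execution: result = 23
23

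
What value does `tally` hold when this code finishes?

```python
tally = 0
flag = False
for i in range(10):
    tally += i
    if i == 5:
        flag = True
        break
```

Let's trace through this code step by step.

Initialize: tally = 0
Initialize: flag = False
Entering loop: for i in range(10):

After execution: tally = 15
15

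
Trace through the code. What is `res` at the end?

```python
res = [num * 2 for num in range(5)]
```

Let's trace through this code step by step.

Initialize: res = [num * 2 for num in range(5)]

After execution: res = [0, 2, 4, 6, 8]
[0, 2, 4, 6, 8]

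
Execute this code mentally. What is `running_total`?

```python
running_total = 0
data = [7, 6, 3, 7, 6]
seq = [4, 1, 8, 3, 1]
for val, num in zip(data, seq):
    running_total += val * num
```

Let's trace through this code step by step.

Initialize: running_total = 0
Initialize: data = [7, 6, 3, 7, 6]
Initialize: seq = [4, 1, 8, 3, 1]
Entering loop: for val, num in zip(data, seq):

After execution: running_total = 85
85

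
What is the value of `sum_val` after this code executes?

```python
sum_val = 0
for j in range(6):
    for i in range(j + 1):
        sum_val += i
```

Let's trace through this code step by step.

Initialize: sum_val = 0
Entering loop: for j in range(6):

After execution: sum_val = 35
35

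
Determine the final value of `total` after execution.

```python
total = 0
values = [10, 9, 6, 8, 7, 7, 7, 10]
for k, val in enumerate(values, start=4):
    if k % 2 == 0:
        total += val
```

Let's trace through this code step by step.

Initialize: total = 0
Initialize: values = [10, 9, 6, 8, 7, 7, 7, 10]
Entering loop: for k, val in enumerate(values, start=4):

After execution: total = 30
30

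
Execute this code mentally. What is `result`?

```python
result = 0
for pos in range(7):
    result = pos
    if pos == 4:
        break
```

Let's trace through this code step by step.

Initialize: result = 0
Entering loop: for pos in range(7):

After execution: result = 4
4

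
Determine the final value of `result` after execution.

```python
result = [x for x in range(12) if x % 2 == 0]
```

Let's trace through this code step by step.

Initialize: result = [x for x in range(12) if x % 2 == 0]

After execution: result = [0, 2, 4, 6, 8, 10]
[0, 2, 4, 6, 8, 10]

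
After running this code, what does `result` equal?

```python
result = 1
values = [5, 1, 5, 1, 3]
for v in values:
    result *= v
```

Let's trace through this code step by step.

Initialize: result = 1
Initialize: values = [5, 1, 5, 1, 3]
Entering loop: for v in values:

After execution: result = 75
75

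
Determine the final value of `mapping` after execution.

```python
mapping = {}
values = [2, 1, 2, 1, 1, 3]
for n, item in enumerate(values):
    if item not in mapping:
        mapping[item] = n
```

Let's trace through this code step by step.

Initialize: mapping = {}
Initialize: values = [2, 1, 2, 1, 1, 3]
Entering loop: for n, item in enumerate(values):

After execution: mapping = {2: 0, 1: 1, 3: 5}
{2: 0, 1: 1, 3: 5}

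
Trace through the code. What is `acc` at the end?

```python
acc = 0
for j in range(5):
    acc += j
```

Let's trace through this code step by step.

Initialize: acc = 0
Entering loop: for j in range(5):

After execution: acc = 10
10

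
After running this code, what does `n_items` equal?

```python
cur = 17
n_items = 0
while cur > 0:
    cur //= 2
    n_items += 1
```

Let's trace through this code step by step.

Initialize: cur = 17
Initialize: n_items = 0
Entering loop: while cur > 0:

After execution: n_items = 5
5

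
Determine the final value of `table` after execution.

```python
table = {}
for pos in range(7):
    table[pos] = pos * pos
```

Let's trace through this code step by step.

Initialize: table = {}
Entering loop: for pos in range(7):

After execution: table = {0: 0, 1: 1, 2: 4, 3: 9, 4: 16, 5: 25, 6: 36}
{0: 0, 1: 1, 2: 4, 3: 9, 4: 16, 5: 25, 6: 36}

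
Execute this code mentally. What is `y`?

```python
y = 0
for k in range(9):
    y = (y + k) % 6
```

Let's trace through this code step by step.

Initialize: y = 0
Entering loop: for k in range(9):

After execution: y = 0
0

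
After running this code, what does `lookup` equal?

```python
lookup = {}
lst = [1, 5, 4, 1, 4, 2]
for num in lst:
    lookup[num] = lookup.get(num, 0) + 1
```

Let's trace through this code step by step.

Initialize: lookup = {}
Initialize: lst = [1, 5, 4, 1, 4, 2]
Entering loop: for num in lst:

After execution: lookup = {1: 2, 5: 1, 4: 2, 2: 1}
{1: 2, 5: 1, 4: 2, 2: 1}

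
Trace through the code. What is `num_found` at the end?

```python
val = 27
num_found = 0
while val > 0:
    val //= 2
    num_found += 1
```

Let's trace through this code step by step.

Initialize: val = 27
Initialize: num_found = 0
Entering loop: while val > 0:

After execution: num_found = 5
5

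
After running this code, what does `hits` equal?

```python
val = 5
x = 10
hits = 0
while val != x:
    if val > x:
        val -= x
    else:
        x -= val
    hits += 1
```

Let's trace through this code step by step.

Initialize: val = 5
Initialize: x = 10
Initialize: hits = 0
Entering loop: while val != x:

After execution: hits = 1
1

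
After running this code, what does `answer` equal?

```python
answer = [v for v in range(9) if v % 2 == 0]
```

Let's trace through this code step by step.

Initialize: answer = [v for v in range(9) if v % 2 == 0]

After execution: answer = [0, 2, 4, 6, 8]
[0, 2, 4, 6, 8]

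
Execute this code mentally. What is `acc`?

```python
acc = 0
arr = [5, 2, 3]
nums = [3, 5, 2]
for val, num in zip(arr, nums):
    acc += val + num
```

Let's trace through this code step by step.

Initialize: acc = 0
Initialize: arr = [5, 2, 3]
Initialize: nums = [3, 5, 2]
Entering loop: for val, num in zip(arr, nums):

After execution: acc = 20
20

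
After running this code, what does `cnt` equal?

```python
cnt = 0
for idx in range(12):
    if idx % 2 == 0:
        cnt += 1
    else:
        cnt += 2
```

Let's trace through this code step by step.

Initialize: cnt = 0
Entering loop: for idx in range(12):

After execution: cnt = 18
18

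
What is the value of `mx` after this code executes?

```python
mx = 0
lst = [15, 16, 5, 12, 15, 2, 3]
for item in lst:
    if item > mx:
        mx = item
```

Let's trace through this code step by step.

Initialize: mx = 0
Initialize: lst = [15, 16, 5, 12, 15, 2, 3]
Entering loop: for item in lst:

After execution: mx = 16
16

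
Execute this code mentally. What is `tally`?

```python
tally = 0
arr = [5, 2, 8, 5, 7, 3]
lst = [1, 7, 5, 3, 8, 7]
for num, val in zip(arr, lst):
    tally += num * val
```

Let's trace through this code step by step.

Initialize: tally = 0
Initialize: arr = [5, 2, 8, 5, 7, 3]
Initialize: lst = [1, 7, 5, 3, 8, 7]
Entering loop: for num, val in zip(arr, lst):

After execution: tally = 151
151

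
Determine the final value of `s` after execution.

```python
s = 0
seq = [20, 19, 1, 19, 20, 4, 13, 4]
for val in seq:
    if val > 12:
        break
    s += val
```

Let's trace through this code step by step.

Initialize: s = 0
Initialize: seq = [20, 19, 1, 19, 20, 4, 13, 4]
Entering loop: for val in seq:

After execution: s = 0
0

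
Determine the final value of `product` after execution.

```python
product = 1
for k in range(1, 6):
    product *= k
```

Let's trace through this code step by step.

Initialize: product = 1
Entering loop: for k in range(1, 6):

After execution: product = 120
120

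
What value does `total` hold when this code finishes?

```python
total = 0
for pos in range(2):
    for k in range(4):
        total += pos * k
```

Let's trace through this code step by step.

Initialize: total = 0
Entering loop: for pos in range(2):

After execution: total = 6
6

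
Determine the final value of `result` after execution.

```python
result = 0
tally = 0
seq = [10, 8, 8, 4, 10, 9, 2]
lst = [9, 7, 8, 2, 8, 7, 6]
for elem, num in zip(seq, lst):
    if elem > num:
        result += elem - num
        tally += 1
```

Let's trace through this code step by step.

Initialize: result = 0
Initialize: tally = 0
Initialize: seq = [10, 8, 8, 4, 10, 9, 2]
Initialize: lst = [9, 7, 8, 2, 8, 7, 6]
Entering loop: for elem, num in zip(seq, lst):

After execution: result = 8
8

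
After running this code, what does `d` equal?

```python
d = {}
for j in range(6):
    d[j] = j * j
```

Let's trace through this code step by step.

Initialize: d = {}
Entering loop: for j in range(6):

After execution: d = {0: 0, 1: 1, 2: 4, 3: 9, 4: 16, 5: 25}
{0: 0, 1: 1, 2: 4, 3: 9, 4: 16, 5: 25}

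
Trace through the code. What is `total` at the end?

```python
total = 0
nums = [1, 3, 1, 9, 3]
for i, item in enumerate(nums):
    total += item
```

Let's trace through this code step by step.

Initialize: total = 0
Initialize: nums = [1, 3, 1, 9, 3]
Entering loop: for i, item in enumerate(nums):

After execution: total = 17
17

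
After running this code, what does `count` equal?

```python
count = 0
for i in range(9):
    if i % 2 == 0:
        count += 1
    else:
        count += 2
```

Let's trace through this code step by step.

Initialize: count = 0
Entering loop: for i in range(9):

After execution: count = 13
13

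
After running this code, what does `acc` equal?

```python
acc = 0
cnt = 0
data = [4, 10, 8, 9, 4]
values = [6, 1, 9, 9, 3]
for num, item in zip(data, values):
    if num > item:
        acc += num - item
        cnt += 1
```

Let's trace through this code step by step.

Initialize: acc = 0
Initialize: cnt = 0
Initialize: data = [4, 10, 8, 9, 4]
Initialize: values = [6, 1, 9, 9, 3]
Entering loop: for num, item in zip(data, values):

After execution: acc = 10
10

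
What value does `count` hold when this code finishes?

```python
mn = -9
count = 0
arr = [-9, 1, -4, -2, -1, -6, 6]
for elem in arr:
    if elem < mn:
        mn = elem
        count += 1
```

Let's trace through this code step by step.

Initialize: mn = -9
Initialize: count = 0
Initialize: arr = [-9, 1, -4, -2, -1, -6, 6]
Entering loop: for elem in arr:

After execution: count = 0
0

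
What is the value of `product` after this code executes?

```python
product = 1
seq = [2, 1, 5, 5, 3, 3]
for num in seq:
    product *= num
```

Let's trace through this code step by step.

Initialize: product = 1
Initialize: seq = [2, 1, 5, 5, 3, 3]
Entering loop: for num in seq:

After execution: product = 450
450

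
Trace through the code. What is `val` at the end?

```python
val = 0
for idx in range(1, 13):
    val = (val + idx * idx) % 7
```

Let's trace through this code step by step.

Initialize: val = 0
Entering loop: for idx in range(1, 13):

After execution: val = 6
6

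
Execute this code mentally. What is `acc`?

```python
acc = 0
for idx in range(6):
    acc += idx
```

Let's trace through this code step by step.

Initialize: acc = 0
Entering loop: for idx in range(6):

After execution: acc = 15
15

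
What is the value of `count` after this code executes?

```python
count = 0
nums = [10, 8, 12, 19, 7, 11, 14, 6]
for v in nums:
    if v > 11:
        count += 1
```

Let's trace through this code step by step.

Initialize: count = 0
Initialize: nums = [10, 8, 12, 19, 7, 11, 14, 6]
Entering loop: for v in nums:

After execution: count = 3
3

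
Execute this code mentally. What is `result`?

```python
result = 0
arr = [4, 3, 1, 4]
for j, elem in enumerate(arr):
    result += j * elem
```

Let's trace through this code step by step.

Initialize: result = 0
Initialize: arr = [4, 3, 1, 4]
Entering loop: for j, elem in enumerate(arr):

After execution: result = 17
17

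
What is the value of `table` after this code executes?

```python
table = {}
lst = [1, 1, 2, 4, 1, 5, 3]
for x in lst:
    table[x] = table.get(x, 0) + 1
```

Let's trace through this code step by step.

Initialize: table = {}
Initialize: lst = [1, 1, 2, 4, 1, 5, 3]
Entering loop: for x in lst:

After execution: table = {1: 3, 2: 1, 4: 1, 5: 1, 3: 1}
{1: 3, 2: 1, 4: 1, 5: 1, 3: 1}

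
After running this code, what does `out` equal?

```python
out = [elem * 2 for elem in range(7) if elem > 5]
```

Let's trace through this code step by step.

Initialize: out = [elem * 2 for elem in range(7) if elem > 5]

After execution: out = [12]
[12]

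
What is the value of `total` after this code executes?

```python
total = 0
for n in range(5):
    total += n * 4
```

Let's trace through this code step by step.

Initialize: total = 0
Entering loop: for n in range(5):

After execution: total = 40
40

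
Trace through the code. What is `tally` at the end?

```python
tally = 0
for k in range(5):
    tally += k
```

Let's trace through this code step by step.

Initialize: tally = 0
Entering loop: for k in range(5):

After execution: tally = 10
10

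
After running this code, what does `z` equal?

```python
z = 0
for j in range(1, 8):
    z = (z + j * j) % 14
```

Let's trace through this code step by step.

Initialize: z = 0
Entering loop: for j in range(1, 8):

After execution: z = 0
0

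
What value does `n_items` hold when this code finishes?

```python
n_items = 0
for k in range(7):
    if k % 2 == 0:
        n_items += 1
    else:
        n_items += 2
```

Let's trace through this code step by step.

Initialize: n_items = 0
Entering loop: for k in range(7):

After execution: n_items = 10
10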